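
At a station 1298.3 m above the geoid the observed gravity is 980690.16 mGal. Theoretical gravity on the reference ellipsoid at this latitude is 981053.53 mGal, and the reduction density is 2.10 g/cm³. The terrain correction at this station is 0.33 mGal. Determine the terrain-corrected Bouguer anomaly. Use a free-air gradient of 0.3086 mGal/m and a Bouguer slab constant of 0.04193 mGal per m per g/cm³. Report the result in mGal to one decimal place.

Free-air correction = 0.3086 × 1298.3 = 400.66 mGal
Free-air anomaly = 980690.16 − 981053.53 + (400.66) = 37.29 mGal
Bouguer slab correction = 0.04193 × 2.10 × 1298.3 = 114.32 mGal
Simple Bouguer anomaly = 37.29 − (114.32) = -77.03 mGal
Complete Bouguer anomaly = -77.03 + 0.33 = -76.70 mGal

-76.7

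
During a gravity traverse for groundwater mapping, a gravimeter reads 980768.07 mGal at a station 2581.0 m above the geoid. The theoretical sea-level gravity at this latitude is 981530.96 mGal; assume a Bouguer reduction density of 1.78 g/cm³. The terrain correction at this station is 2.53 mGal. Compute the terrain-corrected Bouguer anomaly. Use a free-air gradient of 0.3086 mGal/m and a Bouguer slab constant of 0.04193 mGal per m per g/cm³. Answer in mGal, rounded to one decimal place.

Free-air correction = 0.3086 × 2581.0 = 796.50 mGal
Free-air anomaly = 980768.07 − 981530.96 + (796.50) = 33.61 mGal
Bouguer slab correction = 0.04193 × 1.78 × 2581.0 = 192.63 mGal
Simple Bouguer anomaly = 33.61 − (192.63) = -159.02 mGal
Complete Bouguer anomaly = -159.02 + 2.53 = -156.49 mGal

-156.5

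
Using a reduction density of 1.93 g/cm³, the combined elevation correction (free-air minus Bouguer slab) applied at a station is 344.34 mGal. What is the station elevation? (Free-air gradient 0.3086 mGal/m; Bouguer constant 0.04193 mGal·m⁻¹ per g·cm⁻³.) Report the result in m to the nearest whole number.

1512

Combined gradient = 0.3086 − 0.04193 × 1.93 = 0.2276751 mGal/m
h = 344.34 / 0.2276751 = 1512.42 m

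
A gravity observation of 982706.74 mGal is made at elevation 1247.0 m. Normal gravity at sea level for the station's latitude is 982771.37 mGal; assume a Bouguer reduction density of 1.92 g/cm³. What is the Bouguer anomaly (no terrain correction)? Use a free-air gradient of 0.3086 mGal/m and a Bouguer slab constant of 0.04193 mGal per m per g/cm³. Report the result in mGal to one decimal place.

Free-air correction = 0.3086 × 1247.0 = 384.82 mGal
Free-air anomaly = 982706.74 − 982771.37 + (384.82) = 320.19 mGal
Bouguer slab correction = 0.04193 × 1.92 × 1247.0 = 100.39 mGal
Simple Bouguer anomaly = 320.19 − (100.39) = 219.80 mGal

219.8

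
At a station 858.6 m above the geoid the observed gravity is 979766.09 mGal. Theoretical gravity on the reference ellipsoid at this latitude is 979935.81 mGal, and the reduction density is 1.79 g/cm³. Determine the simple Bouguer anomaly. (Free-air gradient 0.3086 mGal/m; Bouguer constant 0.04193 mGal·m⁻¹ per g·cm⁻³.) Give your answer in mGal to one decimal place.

Free-air correction = 0.3086 × 858.6 = 264.96 mGal
Free-air anomaly = 979766.09 − 979935.81 + (264.96) = 95.24 mGal
Bouguer slab correction = 0.04193 × 1.79 × 858.6 = 64.44 mGal
Simple Bouguer anomaly = 95.24 − (64.44) = 30.80 mGal

30.8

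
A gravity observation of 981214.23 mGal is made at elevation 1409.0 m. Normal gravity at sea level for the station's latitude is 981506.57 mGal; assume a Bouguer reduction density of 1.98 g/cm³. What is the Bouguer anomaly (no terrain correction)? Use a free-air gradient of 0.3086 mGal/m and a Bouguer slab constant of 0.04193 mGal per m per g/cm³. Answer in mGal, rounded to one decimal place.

Free-air correction = 0.3086 × 1409.0 = 434.82 mGal
Free-air anomaly = 981214.23 − 981506.57 + (434.82) = 142.48 mGal
Bouguer slab correction = 0.04193 × 1.98 × 1409.0 = 116.98 mGal
Simple Bouguer anomaly = 142.48 − (116.98) = 25.50 mGal

25.5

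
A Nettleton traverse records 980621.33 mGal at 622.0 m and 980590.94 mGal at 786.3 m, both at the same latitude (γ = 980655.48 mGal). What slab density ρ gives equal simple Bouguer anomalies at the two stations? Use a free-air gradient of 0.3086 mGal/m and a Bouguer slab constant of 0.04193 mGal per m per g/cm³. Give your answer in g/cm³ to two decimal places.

Δg_obs = 980590.94 − 980621.33 = -30.39 mGal over Δh = 786.3 − 622.0 = 164.3 m
Equal Bouguer anomalies ⇒ Δg_obs + (0.3086 − 0.04193ρ)·Δh = 0
0.3086 − 0.04193ρ = −Δg_obs/Δh = 0.18497
ρ = (0.3086 − 0.18497) / 0.04193 = 2.95 g/cm³

2.95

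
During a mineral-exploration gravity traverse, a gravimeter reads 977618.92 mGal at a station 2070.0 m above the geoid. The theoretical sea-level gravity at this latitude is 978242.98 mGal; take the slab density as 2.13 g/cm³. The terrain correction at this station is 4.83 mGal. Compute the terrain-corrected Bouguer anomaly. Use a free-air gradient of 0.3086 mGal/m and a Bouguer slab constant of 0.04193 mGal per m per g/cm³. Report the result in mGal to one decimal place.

Free-air correction = 0.3086 × 2070.0 = 638.80 mGal
Free-air anomaly = 977618.92 − 978242.98 + (638.80) = 14.74 mGal
Bouguer slab correction = 0.04193 × 2.13 × 2070.0 = 184.87 mGal
Simple Bouguer anomaly = 14.74 − (184.87) = -170.13 mGal
Complete Bouguer anomaly = -170.13 + 4.83 = -165.30 mGal

-165.3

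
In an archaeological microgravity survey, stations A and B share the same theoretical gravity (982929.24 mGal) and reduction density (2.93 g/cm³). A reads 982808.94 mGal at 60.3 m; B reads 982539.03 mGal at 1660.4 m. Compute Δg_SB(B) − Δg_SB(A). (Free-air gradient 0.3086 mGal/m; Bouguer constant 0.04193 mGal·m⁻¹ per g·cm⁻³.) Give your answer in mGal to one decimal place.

27.3

Δg_SB(A) = 982808.94 − 982929.24 + 0.3086×60.3 − 0.04193×2.93×60.3 = -109.10 mGal
Δg_SB(B) = 982539.03 − 982929.24 + 0.3086×1660.4 − 0.04193×2.93×1660.4 = -81.80 mGal
Difference = -81.80 − (-109.10) = 27.30 mGal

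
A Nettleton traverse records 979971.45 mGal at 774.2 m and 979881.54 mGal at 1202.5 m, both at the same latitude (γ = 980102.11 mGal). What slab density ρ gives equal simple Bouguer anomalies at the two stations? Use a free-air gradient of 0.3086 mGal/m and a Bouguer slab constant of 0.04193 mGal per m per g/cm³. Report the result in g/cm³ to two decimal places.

2.35

Δg_obs = 979881.54 − 979971.45 = -89.91 mGal over Δh = 1202.5 − 774.2 = 428.3 m
Equal Bouguer anomalies ⇒ Δg_obs + (0.3086 − 0.04193ρ)·Δh = 0
0.3086 − 0.04193ρ = −Δg_obs/Δh = 0.20992
ρ = (0.3086 − 0.20992) / 0.04193 = 2.35 g/cm³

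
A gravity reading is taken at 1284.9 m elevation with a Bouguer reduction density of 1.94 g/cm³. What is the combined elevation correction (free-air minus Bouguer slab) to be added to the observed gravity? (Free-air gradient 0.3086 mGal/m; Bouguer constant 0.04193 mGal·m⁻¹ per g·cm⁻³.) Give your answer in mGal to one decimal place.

Combined gradient = 0.3086 − 0.04193 × 1.94 = 0.2272558 mGal/m
Combined elevation correction = 0.2272558 × 1284.9 = 292.0 mGal

292.0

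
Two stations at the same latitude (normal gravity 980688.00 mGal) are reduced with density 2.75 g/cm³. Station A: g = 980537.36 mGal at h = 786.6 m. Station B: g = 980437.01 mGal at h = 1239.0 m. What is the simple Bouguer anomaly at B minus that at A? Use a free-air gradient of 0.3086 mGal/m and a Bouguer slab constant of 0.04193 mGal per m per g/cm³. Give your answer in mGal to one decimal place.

Δg_SB(A) = 980537.36 − 980688.00 + 0.3086×786.6 − 0.04193×2.75×786.6 = 1.40 mGal
Δg_SB(B) = 980437.01 − 980688.00 + 0.3086×1239.0 − 0.04193×2.75×1239.0 = -11.50 mGal
Difference = -11.50 − (1.40) = -12.90 mGal

-12.9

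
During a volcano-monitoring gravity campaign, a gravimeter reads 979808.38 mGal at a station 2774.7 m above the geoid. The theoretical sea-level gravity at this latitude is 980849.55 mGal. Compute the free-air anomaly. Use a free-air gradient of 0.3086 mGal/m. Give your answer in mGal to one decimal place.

Free-air correction = 0.3086 × 2774.7 = 856.27 mGal
Free-air anomaly = 979808.38 − 980849.55 + (856.27) = -184.90 mGal

-184.9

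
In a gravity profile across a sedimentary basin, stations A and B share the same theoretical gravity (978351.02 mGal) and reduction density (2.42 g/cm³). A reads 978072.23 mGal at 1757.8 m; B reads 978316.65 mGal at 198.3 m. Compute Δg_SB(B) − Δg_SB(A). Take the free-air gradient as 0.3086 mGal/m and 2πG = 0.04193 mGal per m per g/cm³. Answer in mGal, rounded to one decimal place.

Δg_SB(A) = 978072.23 − 978351.02 + 0.3086×1757.8 − 0.04193×2.42×1757.8 = 85.30 mGal
Δg_SB(B) = 978316.65 − 978351.02 + 0.3086×198.3 − 0.04193×2.42×198.3 = 6.70 mGal
Difference = 6.70 − (85.30) = -78.60 mGal

-78.6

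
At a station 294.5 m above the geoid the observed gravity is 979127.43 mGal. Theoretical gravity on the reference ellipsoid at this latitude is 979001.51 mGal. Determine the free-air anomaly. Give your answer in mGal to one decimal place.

Free-air correction = 0.3086 × 294.5 = 90.88 mGal
Free-air anomaly = 979127.43 − 979001.51 + (90.88) = 216.80 mGal

216.8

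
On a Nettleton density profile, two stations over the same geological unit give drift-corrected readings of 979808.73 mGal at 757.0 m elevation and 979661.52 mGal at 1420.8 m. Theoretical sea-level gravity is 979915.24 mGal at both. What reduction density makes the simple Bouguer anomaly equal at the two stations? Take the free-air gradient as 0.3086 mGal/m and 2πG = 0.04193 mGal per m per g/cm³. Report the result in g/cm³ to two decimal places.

2.07

Δg_obs = 979661.52 − 979808.73 = -147.21 mGal over Δh = 1420.8 − 757.0 = 663.8 m
Equal Bouguer anomalies ⇒ Δg_obs + (0.3086 − 0.04193ρ)·Δh = 0
0.3086 − 0.04193ρ = −Δg_obs/Δh = 0.22177
ρ = (0.3086 − 0.22177) / 0.04193 = 2.07 g/cm³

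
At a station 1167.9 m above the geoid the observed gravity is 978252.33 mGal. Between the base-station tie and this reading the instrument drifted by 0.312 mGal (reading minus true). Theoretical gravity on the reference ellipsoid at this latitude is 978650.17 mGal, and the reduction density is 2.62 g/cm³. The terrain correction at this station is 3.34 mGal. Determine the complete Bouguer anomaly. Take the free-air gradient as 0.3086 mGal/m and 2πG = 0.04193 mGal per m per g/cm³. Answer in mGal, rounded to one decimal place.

Drift-corrected reading = 978252.33 − (0.312) = 978252.018 mGal
Free-air correction = 0.3086 × 1167.9 = 360.41 mGal
Free-air anomaly = 978252.018 − 978650.17 + (360.41) = -37.742 mGal
Bouguer slab correction = 0.04193 × 2.62 × 1167.9 = 128.30 mGal
Simple Bouguer anomaly = -37.742 − (128.30) = -166.042 mGal
Complete Bouguer anomaly = -166.042 + 3.34 = -162.702 mGal

-162.7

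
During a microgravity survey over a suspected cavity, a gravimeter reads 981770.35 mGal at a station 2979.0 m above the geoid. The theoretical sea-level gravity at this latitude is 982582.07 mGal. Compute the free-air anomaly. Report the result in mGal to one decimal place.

107.6

Free-air correction = 0.3086 × 2979.0 = 919.32 mGal
Free-air anomaly = 981770.35 − 982582.07 + (919.32) = 107.60 mGal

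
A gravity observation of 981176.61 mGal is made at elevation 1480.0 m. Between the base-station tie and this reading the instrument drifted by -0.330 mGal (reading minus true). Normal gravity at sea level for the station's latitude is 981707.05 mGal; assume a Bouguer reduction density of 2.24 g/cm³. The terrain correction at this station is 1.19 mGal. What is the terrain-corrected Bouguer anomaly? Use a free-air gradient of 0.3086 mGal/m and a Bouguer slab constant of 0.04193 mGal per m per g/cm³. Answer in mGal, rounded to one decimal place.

-211.2

Drift-corrected reading = 981176.61 − (-0.330) = 981176.940 mGal
Free-air correction = 0.3086 × 1480.0 = 456.73 mGal
Free-air anomaly = 981176.940 − 981707.05 + (456.73) = -73.380 mGal
Bouguer slab correction = 0.04193 × 2.24 × 1480.0 = 139.01 mGal
Simple Bouguer anomaly = -73.380 − (139.01) = -212.390 mGal
Complete Bouguer anomaly = -212.390 + 1.19 = -211.200 mGal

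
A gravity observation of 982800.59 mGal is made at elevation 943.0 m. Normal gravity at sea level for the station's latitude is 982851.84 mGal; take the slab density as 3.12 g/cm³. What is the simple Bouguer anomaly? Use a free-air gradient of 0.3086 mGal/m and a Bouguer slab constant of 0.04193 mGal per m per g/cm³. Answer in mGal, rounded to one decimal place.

116.4

Free-air correction = 0.3086 × 943.0 = 291.01 mGal
Free-air anomaly = 982800.59 − 982851.84 + (291.01) = 239.76 mGal
Bouguer slab correction = 0.04193 × 3.12 × 943.0 = 123.36 mGal
Simple Bouguer anomaly = 239.76 − (123.36) = 116.40 mGal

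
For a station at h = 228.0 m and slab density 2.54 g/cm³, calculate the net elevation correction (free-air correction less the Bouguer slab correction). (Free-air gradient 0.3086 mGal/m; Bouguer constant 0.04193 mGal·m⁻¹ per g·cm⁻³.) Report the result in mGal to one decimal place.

46.1

Combined gradient = 0.3086 − 0.04193 × 2.54 = 0.2020978 mGal/m
Combined elevation correction = 0.2020978 × 228.0 = 46.1 mGal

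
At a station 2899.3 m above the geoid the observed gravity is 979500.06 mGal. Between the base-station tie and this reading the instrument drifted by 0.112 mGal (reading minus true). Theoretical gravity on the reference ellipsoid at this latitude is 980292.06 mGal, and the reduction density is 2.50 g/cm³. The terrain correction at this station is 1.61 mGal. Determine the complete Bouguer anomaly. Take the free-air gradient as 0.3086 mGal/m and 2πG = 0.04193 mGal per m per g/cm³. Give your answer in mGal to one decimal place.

-199.7

Drift-corrected reading = 979500.06 − (0.112) = 979499.948 mGal
Free-air correction = 0.3086 × 2899.3 = 894.72 mGal
Free-air anomaly = 979499.948 − 980292.06 + (894.72) = 102.608 mGal
Bouguer slab correction = 0.04193 × 2.50 × 2899.3 = 303.92 mGal
Simple Bouguer anomaly = 102.608 − (303.92) = -201.312 mGal
Complete Bouguer anomaly = -201.312 + 1.61 = -199.702 mGal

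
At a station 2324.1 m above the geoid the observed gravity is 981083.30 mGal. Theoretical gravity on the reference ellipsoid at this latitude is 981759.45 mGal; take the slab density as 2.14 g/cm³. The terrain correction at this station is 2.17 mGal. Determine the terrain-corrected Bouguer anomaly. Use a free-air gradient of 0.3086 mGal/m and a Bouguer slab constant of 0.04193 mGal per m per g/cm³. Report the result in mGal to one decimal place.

Free-air correction = 0.3086 × 2324.1 = 717.22 mGal
Free-air anomaly = 981083.30 − 981759.45 + (717.22) = 41.07 mGal
Bouguer slab correction = 0.04193 × 2.14 × 2324.1 = 208.54 mGal
Simple Bouguer anomaly = 41.07 − (208.54) = -167.47 mGal
Complete Bouguer anomaly = -167.47 + 2.17 = -165.30 mGal

-165.3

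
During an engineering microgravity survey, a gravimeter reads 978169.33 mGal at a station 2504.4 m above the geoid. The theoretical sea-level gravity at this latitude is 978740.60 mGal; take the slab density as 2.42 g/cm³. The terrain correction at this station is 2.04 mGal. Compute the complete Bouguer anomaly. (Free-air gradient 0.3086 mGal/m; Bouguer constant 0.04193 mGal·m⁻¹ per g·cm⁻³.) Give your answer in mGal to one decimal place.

Free-air correction = 0.3086 × 2504.4 = 772.86 mGal
Free-air anomaly = 978169.33 − 978740.60 + (772.86) = 201.59 mGal
Bouguer slab correction = 0.04193 × 2.42 × 2504.4 = 254.12 mGal
Simple Bouguer anomaly = 201.59 − (254.12) = -52.53 mGal
Complete Bouguer anomaly = -52.53 + 2.04 = -50.49 mGal

-50.5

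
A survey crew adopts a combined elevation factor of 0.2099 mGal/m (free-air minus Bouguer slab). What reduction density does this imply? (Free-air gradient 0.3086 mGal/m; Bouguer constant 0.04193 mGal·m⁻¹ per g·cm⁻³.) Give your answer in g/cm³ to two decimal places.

2.35

0.2099 = 0.3086 − 0.04193 × ρ
ρ = (0.3086 − 0.2099) / 0.04193 = 2.35 g/cm³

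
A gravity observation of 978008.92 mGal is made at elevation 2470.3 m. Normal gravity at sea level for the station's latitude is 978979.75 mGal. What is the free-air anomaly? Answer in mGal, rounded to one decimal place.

Free-air correction = 0.3086 × 2470.3 = 762.33 mGal
Free-air anomaly = 978008.92 − 978979.75 + (762.33) = -208.50 mGal

-208.5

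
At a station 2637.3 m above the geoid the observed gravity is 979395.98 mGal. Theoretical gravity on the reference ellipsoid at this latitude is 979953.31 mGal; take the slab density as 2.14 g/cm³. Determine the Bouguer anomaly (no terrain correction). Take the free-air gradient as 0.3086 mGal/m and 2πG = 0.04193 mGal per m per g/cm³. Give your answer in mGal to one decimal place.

19.9

Free-air correction = 0.3086 × 2637.3 = 813.87 mGal
Free-air anomaly = 979395.98 − 979953.31 + (813.87) = 256.54 mGal
Bouguer slab correction = 0.04193 × 2.14 × 2637.3 = 236.65 mGal
Simple Bouguer anomaly = 256.54 − (236.65) = 19.89 mGal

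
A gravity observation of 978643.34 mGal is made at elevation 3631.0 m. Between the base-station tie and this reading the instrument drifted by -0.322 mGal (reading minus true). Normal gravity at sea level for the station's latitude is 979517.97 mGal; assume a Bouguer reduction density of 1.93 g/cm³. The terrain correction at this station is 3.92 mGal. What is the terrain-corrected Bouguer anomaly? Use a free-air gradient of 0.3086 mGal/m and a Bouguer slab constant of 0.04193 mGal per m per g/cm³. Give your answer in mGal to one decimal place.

Drift-corrected reading = 978643.34 − (-0.322) = 978643.662 mGal
Free-air correction = 0.3086 × 3631.0 = 1120.53 mGal
Free-air anomaly = 978643.662 − 979517.97 + (1120.53) = 246.222 mGal
Bouguer slab correction = 0.04193 × 1.93 × 3631.0 = 293.84 mGal
Simple Bouguer anomaly = 246.222 − (293.84) = -47.618 mGal
Complete Bouguer anomaly = -47.618 + 3.92 = -43.698 mGal

-43.7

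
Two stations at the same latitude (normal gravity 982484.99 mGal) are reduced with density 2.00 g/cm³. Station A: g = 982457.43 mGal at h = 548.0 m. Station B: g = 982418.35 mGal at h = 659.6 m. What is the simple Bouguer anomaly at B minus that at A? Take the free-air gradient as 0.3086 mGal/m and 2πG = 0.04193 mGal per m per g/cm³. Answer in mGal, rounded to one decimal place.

Δg_SB(A) = 982457.43 − 982484.99 + 0.3086×548.0 − 0.04193×2.00×548.0 = 95.60 mGal
Δg_SB(B) = 982418.35 − 982484.99 + 0.3086×659.6 − 0.04193×2.00×659.6 = 81.60 mGal
Difference = 81.60 − (95.60) = -14.00 mGal

-14.0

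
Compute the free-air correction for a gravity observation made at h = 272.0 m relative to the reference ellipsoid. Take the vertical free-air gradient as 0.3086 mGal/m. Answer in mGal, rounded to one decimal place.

Free-air correction = 0.3086 × 272.0 = 83.9 mGal

83.9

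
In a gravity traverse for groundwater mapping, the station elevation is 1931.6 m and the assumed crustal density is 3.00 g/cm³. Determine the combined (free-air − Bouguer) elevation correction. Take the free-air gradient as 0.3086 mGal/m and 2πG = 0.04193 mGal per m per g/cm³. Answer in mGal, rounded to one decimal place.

Combined gradient = 0.3086 − 0.04193 × 3.00 = 0.1828100 mGal/m
Combined elevation correction = 0.1828100 × 1931.6 = 353.1 mGal

353.1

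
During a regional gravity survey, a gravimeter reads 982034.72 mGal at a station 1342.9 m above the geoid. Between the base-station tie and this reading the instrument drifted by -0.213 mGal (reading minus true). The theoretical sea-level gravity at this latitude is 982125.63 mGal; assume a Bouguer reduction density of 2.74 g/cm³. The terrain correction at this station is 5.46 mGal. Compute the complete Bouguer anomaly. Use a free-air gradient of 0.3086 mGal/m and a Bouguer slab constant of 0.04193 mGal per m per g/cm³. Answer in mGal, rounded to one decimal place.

174.9

Drift-corrected reading = 982034.72 − (-0.213) = 982034.933 mGal
Free-air correction = 0.3086 × 1342.9 = 414.42 mGal
Free-air anomaly = 982034.933 − 982125.63 + (414.42) = 323.723 mGal
Bouguer slab correction = 0.04193 × 2.74 × 1342.9 = 154.28 mGal
Simple Bouguer anomaly = 323.723 − (154.28) = 169.443 mGal
Complete Bouguer anomaly = 169.443 + 5.46 = 174.903 mGal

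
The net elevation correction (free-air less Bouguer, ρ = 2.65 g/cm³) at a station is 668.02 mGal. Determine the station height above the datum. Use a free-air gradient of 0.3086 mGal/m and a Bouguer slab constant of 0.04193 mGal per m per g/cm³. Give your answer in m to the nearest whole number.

3383

Combined gradient = 0.3086 − 0.04193 × 2.65 = 0.1974855 mGal/m
h = 668.02 / 0.1974855 = 3382.63 m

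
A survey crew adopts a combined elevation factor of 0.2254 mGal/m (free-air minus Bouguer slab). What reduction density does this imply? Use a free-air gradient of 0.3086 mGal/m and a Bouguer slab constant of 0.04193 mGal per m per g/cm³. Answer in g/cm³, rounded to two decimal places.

1.98

0.2254 = 0.3086 − 0.04193 × ρ
ρ = (0.3086 − 0.2254) / 0.04193 = 1.98 g/cm³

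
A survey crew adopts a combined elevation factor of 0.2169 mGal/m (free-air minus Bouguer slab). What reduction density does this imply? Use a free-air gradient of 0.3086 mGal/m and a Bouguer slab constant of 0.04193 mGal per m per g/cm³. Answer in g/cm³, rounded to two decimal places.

2.19

0.2169 = 0.3086 − 0.04193 × ρ
ρ = (0.3086 − 0.2169) / 0.04193 = 2.19 g/cm³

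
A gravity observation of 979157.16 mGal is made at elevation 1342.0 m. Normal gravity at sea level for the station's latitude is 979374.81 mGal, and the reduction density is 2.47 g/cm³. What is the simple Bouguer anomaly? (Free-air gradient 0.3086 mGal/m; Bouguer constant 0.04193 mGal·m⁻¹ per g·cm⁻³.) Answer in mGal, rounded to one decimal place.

57.5

Free-air correction = 0.3086 × 1342.0 = 414.14 mGal
Free-air anomaly = 979157.16 − 979374.81 + (414.14) = 196.49 mGal
Bouguer slab correction = 0.04193 × 2.47 × 1342.0 = 138.99 mGal
Simple Bouguer anomaly = 196.49 − (138.99) = 57.50 mGal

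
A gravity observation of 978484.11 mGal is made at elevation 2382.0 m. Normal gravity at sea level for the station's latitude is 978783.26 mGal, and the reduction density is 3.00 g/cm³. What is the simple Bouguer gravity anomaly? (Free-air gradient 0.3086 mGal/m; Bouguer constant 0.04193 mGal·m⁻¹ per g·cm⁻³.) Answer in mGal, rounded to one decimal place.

136.3

Free-air correction = 0.3086 × 2382.0 = 735.09 mGal
Free-air anomaly = 978484.11 − 978783.26 + (735.09) = 435.94 mGal
Bouguer slab correction = 0.04193 × 3.00 × 2382.0 = 299.63 mGal
Simple Bouguer anomaly = 435.94 − (299.63) = 136.31 mGal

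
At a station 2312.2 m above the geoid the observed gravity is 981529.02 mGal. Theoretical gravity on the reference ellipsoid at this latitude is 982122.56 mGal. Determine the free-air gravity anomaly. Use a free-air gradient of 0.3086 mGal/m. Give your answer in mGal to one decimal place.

Free-air correction = 0.3086 × 2312.2 = 713.54 mGal
Free-air anomaly = 981529.02 − 982122.56 + (713.54) = 120.00 mGal

120.0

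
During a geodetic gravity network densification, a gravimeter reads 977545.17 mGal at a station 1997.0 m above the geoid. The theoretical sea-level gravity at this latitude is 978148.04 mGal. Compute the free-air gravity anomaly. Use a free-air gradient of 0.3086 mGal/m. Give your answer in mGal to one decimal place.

13.4

Free-air correction = 0.3086 × 1997.0 = 616.27 mGal
Free-air anomaly = 977545.17 − 978148.04 + (616.27) = 13.40 mGal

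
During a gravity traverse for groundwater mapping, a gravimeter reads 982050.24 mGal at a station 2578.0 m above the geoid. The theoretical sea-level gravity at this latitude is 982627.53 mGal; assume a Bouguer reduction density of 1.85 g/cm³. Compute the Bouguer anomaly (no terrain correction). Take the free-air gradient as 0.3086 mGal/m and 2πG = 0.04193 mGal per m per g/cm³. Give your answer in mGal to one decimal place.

Free-air correction = 0.3086 × 2578.0 = 795.57 mGal
Free-air anomaly = 982050.24 − 982627.53 + (795.57) = 218.28 mGal
Bouguer slab correction = 0.04193 × 1.85 × 2578.0 = 199.98 mGal
Simple Bouguer anomaly = 218.28 − (199.98) = 18.30 mGal

18.3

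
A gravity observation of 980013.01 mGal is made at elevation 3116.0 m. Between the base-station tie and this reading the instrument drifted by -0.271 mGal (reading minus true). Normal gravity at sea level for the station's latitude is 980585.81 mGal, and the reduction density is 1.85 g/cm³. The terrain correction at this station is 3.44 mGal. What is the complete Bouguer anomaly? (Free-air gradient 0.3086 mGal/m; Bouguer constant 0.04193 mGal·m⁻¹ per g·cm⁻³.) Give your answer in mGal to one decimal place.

Drift-corrected reading = 980013.01 − (-0.271) = 980013.281 mGal
Free-air correction = 0.3086 × 3116.0 = 961.60 mGal
Free-air anomaly = 980013.281 − 980585.81 + (961.60) = 389.071 mGal
Bouguer slab correction = 0.04193 × 1.85 × 3116.0 = 241.71 mGal
Simple Bouguer anomaly = 389.071 − (241.71) = 147.361 mGal
Complete Bouguer anomaly = 147.361 + 3.44 = 150.801 mGal

150.8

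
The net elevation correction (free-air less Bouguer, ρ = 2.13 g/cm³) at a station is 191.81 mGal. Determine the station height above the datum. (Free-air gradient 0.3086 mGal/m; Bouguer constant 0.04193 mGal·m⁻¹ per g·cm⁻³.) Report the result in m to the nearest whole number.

Combined gradient = 0.3086 − 0.04193 × 2.13 = 0.2192891 mGal/m
h = 191.81 / 0.2192891 = 874.69 m

875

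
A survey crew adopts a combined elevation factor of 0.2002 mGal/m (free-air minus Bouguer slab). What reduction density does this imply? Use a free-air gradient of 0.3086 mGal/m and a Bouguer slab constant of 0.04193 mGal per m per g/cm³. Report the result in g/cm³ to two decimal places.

0.2002 = 0.3086 − 0.04193 × ρ
ρ = (0.3086 − 0.2002) / 0.04193 = 2.59 g/cm³

2.59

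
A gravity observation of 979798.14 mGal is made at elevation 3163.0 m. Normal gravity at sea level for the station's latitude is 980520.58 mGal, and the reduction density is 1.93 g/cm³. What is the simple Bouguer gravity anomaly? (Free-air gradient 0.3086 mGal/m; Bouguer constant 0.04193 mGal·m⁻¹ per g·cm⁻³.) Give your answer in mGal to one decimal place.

Free-air correction = 0.3086 × 3163.0 = 976.10 mGal
Free-air anomaly = 979798.14 − 980520.58 + (976.10) = 253.66 mGal
Bouguer slab correction = 0.04193 × 1.93 × 3163.0 = 255.97 mGal
Simple Bouguer anomaly = 253.66 − (255.97) = -2.31 mGal

-2.3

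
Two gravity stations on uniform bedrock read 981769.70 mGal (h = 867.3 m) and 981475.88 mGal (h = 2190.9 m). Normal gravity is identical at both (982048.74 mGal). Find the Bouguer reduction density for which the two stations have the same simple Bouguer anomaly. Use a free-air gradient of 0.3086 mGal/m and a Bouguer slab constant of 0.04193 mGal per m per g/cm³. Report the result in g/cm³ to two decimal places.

2.07

Δg_obs = 981475.88 − 981769.70 = -293.82 mGal over Δh = 2190.9 − 867.3 = 1323.6 m
Equal Bouguer anomalies ⇒ Δg_obs + (0.3086 − 0.04193ρ)·Δh = 0
0.3086 − 0.04193ρ = −Δg_obs/Δh = 0.22199
ρ = (0.3086 − 0.22199) / 0.04193 = 2.07 g/cm³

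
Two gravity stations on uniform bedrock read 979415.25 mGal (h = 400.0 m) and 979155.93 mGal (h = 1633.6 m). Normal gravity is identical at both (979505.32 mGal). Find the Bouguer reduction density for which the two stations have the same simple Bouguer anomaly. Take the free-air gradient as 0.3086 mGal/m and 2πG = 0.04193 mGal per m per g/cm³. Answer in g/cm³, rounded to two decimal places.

Δg_obs = 979155.93 − 979415.25 = -259.32 mGal over Δh = 1633.6 − 400.0 = 1233.6 m
Equal Bouguer anomalies ⇒ Δg_obs + (0.3086 − 0.04193ρ)·Δh = 0
0.3086 − 0.04193ρ = −Δg_obs/Δh = 0.21021
ρ = (0.3086 − 0.21021) / 0.04193 = 2.35 g/cm³

2.35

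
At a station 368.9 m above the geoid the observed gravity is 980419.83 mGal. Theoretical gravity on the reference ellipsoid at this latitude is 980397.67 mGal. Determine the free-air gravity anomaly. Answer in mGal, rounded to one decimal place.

Free-air correction = 0.3086 × 368.9 = 113.84 mGal
Free-air anomaly = 980419.83 − 980397.67 + (113.84) = 136.00 mGal

136.0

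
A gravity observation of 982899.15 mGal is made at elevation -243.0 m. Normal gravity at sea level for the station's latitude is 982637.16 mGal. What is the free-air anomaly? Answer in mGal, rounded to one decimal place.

Free-air correction = 0.3086 × -243.0 = -74.99 mGal
Free-air anomaly = 982899.15 − 982637.16 + (-74.99) = 187.00 mGal

187.0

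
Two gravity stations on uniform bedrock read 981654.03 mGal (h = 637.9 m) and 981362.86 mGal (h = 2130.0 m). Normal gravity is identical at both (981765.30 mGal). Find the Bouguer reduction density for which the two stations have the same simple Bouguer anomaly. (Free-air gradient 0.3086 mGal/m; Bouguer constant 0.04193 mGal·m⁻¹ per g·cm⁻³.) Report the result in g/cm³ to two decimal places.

2.71

Δg_obs = 981362.86 − 981654.03 = -291.17 mGal over Δh = 2130.0 − 637.9 = 1492.1 m
Equal Bouguer anomalies ⇒ Δg_obs + (0.3086 − 0.04193ρ)·Δh = 0
0.3086 − 0.04193ρ = −Δg_obs/Δh = 0.19514
ρ = (0.3086 − 0.19514) / 0.04193 = 2.71 g/cm³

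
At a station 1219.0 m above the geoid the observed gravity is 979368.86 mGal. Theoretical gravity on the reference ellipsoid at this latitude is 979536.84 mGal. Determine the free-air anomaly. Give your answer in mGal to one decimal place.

Free-air correction = 0.3086 × 1219.0 = 376.18 mGal
Free-air anomaly = 979368.86 − 979536.84 + (376.18) = 208.20 mGal

208.2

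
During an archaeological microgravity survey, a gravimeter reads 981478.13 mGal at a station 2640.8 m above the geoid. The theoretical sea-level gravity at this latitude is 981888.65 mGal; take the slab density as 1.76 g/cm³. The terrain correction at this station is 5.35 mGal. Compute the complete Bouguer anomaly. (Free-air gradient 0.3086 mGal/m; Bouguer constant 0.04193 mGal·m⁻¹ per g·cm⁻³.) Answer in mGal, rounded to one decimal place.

214.9

Free-air correction = 0.3086 × 2640.8 = 814.95 mGal
Free-air anomaly = 981478.13 − 981888.65 + (814.95) = 404.43 mGal
Bouguer slab correction = 0.04193 × 1.76 × 2640.8 = 194.88 mGal
Simple Bouguer anomaly = 404.43 − (194.88) = 209.55 mGal
Complete Bouguer anomaly = 209.55 + 5.35 = 214.90 mGal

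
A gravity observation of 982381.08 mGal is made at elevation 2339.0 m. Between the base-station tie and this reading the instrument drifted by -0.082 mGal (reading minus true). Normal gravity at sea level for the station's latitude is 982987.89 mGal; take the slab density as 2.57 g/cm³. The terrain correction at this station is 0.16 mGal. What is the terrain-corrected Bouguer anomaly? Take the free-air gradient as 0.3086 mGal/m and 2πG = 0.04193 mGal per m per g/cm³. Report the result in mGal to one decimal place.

-136.8

Drift-corrected reading = 982381.08 − (-0.082) = 982381.162 mGal
Free-air correction = 0.3086 × 2339.0 = 721.82 mGal
Free-air anomaly = 982381.162 − 982987.89 + (721.82) = 115.092 mGal
Bouguer slab correction = 0.04193 × 2.57 × 2339.0 = 252.05 mGal
Simple Bouguer anomaly = 115.092 − (252.05) = -136.958 mGal
Complete Bouguer anomaly = -136.958 + 0.16 = -136.798 mGal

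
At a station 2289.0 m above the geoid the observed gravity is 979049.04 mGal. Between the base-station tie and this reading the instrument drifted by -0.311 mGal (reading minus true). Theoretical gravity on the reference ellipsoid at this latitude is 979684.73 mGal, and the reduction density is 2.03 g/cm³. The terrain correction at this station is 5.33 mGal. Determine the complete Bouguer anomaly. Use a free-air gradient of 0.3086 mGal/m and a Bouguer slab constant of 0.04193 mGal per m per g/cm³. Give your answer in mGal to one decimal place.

Drift-corrected reading = 979049.04 − (-0.311) = 979049.351 mGal
Free-air correction = 0.3086 × 2289.0 = 706.39 mGal
Free-air anomaly = 979049.351 − 979684.73 + (706.39) = 71.011 mGal
Bouguer slab correction = 0.04193 × 2.03 × 2289.0 = 194.83 mGal
Simple Bouguer anomaly = 71.011 − (194.83) = -123.819 mGal
Complete Bouguer anomaly = -123.819 + 5.33 = -118.489 mGal

-118.5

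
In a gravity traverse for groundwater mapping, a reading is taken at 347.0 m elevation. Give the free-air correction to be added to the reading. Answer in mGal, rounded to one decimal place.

107.1

Free-air correction = 0.3086 × 347.0 = 107.1 mGal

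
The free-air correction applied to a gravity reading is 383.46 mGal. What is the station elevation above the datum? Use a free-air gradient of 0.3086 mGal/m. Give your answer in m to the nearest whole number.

1243

h = 383.46 / 0.3086 = 1242.58 m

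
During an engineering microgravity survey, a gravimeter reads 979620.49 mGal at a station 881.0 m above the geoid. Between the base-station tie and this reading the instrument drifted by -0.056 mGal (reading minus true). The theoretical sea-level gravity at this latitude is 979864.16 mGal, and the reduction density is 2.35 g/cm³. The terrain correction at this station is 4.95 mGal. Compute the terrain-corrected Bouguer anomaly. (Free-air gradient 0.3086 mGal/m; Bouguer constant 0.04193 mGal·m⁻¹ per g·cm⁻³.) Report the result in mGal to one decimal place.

-53.6

Drift-corrected reading = 979620.49 − (-0.056) = 979620.546 mGal
Free-air correction = 0.3086 × 881.0 = 271.88 mGal
Free-air anomaly = 979620.546 − 979864.16 + (271.88) = 28.266 mGal
Bouguer slab correction = 0.04193 × 2.35 × 881.0 = 86.81 mGal
Simple Bouguer anomaly = 28.266 − (86.81) = -58.544 mGal
Complete Bouguer anomaly = -58.544 + 4.95 = -53.594 mGal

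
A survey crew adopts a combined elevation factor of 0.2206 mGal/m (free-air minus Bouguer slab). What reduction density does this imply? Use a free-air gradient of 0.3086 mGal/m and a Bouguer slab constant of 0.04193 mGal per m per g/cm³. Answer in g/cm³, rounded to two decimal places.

2.10

0.2206 = 0.3086 − 0.04193 × ρ
ρ = (0.3086 − 0.2206) / 0.04193 = 2.10 g/cm³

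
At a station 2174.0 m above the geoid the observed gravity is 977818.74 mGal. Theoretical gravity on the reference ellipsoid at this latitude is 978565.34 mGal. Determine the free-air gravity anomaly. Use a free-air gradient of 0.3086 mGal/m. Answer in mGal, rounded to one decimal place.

Free-air correction = 0.3086 × 2174.0 = 670.90 mGal
Free-air anomaly = 977818.74 − 978565.34 + (670.90) = -75.70 mGal

-75.7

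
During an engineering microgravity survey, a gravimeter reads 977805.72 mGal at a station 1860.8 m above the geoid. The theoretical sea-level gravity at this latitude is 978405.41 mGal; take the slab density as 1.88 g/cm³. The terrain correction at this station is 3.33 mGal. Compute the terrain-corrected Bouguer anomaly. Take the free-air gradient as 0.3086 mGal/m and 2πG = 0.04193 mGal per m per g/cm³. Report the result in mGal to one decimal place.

-168.8

Free-air correction = 0.3086 × 1860.8 = 574.24 mGal
Free-air anomaly = 977805.72 − 978405.41 + (574.24) = -25.45 mGal
Bouguer slab correction = 0.04193 × 1.88 × 1860.8 = 146.68 mGal
Simple Bouguer anomaly = -25.45 − (146.68) = -172.13 mGal
Complete Bouguer anomaly = -172.13 + 3.33 = -168.80 mGal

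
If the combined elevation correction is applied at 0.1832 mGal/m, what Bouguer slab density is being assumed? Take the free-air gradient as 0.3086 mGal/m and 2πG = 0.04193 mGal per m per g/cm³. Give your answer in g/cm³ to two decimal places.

2.99

0.1832 = 0.3086 − 0.04193 × ρ
ρ = (0.3086 − 0.1832) / 0.04193 = 2.99 g/cm³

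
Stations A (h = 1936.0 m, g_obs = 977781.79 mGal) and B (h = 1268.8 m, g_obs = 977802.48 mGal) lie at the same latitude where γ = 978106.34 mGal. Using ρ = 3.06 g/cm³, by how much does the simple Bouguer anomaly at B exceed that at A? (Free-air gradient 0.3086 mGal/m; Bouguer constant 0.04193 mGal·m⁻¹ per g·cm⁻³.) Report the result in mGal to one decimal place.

Δg_SB(A) = 977781.79 − 978106.34 + 0.3086×1936.0 − 0.04193×3.06×1936.0 = 24.50 mGal
Δg_SB(B) = 977802.48 − 978106.34 + 0.3086×1268.8 − 0.04193×3.06×1268.8 = -75.10 mGal
Difference = -75.10 − (24.50) = -99.60 mGal

-99.6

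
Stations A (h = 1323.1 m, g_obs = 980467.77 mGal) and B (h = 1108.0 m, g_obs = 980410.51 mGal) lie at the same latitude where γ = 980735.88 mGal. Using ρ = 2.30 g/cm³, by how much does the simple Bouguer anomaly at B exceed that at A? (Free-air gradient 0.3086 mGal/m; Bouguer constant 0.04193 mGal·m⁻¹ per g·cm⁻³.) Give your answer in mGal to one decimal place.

-102.9

Δg_SB(A) = 980467.77 − 980735.88 + 0.3086×1323.1 − 0.04193×2.30×1323.1 = 12.60 mGal
Δg_SB(B) = 980410.51 − 980735.88 + 0.3086×1108.0 − 0.04193×2.30×1108.0 = -90.30 mGal
Difference = -90.30 − (12.60) = -102.90 mGal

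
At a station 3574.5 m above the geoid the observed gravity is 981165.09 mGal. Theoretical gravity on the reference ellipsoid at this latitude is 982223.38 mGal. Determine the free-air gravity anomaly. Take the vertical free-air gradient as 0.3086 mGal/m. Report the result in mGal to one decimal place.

Free-air correction = 0.3086 × 3574.5 = 1103.09 mGal
Free-air anomaly = 981165.09 − 982223.38 + (1103.09) = 44.80 mGal

44.8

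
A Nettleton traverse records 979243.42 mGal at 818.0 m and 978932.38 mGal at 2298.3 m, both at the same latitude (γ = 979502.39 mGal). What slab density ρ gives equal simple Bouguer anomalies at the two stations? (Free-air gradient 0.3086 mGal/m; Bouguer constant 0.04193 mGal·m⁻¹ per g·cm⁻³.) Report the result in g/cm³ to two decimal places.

2.35

Δg_obs = 978932.38 − 979243.42 = -311.04 mGal over Δh = 2298.3 − 818.0 = 1480.3 m
Equal Bouguer anomalies ⇒ Δg_obs + (0.3086 − 0.04193ρ)·Δh = 0
0.3086 − 0.04193ρ = −Δg_obs/Δh = 0.21012
ρ = (0.3086 − 0.21012) / 0.04193 = 2.35 g/cm³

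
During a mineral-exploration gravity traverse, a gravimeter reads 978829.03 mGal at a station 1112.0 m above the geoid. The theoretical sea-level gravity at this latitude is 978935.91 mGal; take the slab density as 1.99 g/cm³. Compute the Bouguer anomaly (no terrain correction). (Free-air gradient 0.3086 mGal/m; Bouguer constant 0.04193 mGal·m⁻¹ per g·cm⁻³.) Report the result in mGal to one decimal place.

143.5

Free-air correction = 0.3086 × 1112.0 = 343.16 mGal
Free-air anomaly = 978829.03 − 978935.91 + (343.16) = 236.28 mGal
Bouguer slab correction = 0.04193 × 1.99 × 1112.0 = 92.79 mGal
Simple Bouguer anomaly = 236.28 − (92.79) = 143.49 mGal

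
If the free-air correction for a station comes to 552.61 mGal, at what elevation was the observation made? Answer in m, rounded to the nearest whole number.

h = 552.61 / 0.3086 = 1790.70 m

1791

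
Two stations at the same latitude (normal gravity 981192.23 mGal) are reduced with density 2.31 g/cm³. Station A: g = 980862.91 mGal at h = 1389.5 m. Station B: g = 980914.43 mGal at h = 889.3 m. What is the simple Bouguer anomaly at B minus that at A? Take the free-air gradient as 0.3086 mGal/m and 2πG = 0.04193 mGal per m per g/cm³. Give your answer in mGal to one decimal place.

Δg_SB(A) = 980862.91 − 981192.23 + 0.3086×1389.5 − 0.04193×2.31×1389.5 = -35.10 mGal
Δg_SB(B) = 980914.43 − 981192.23 + 0.3086×889.3 − 0.04193×2.31×889.3 = -89.50 mGal
Difference = -89.50 − (-35.10) = -54.40 mGal

-54.4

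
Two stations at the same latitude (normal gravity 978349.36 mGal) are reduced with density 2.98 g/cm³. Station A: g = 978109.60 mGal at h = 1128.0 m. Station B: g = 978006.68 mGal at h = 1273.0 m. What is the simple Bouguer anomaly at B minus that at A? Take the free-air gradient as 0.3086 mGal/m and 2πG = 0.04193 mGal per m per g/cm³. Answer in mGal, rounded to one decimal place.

Δg_SB(A) = 978109.60 − 978349.36 + 0.3086×1128.0 − 0.04193×2.98×1128.0 = -32.60 mGal
Δg_SB(B) = 978006.68 − 978349.36 + 0.3086×1273.0 − 0.04193×2.98×1273.0 = -108.90 mGal
Difference = -108.90 − (-32.60) = -76.30 mGal

-76.3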